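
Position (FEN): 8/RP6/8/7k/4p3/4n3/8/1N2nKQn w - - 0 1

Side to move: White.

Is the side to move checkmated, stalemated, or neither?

neither

White to move; white king on f1.
In check: yes, from the black knight on e3.
Legal moves for White: Ke2, Kxe1, Qxe3.
White is in check but has 3 legal moves → neither.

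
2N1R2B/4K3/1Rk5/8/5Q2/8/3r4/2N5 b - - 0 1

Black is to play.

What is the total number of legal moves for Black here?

Black to move; king on c6.
In check: yes, from the white rook on b6.
Legal moves: Kd5, Kc5.
Count: 2.

2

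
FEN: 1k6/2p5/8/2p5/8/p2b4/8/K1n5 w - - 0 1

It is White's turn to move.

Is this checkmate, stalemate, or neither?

White to move; white king on a1.
In check: no.
King squares — b1: attacked by Bd3; a2: attacked by Nc1; b2: attacked by Pa3.
Legal moves for White: none.
Not in check and no legal moves → stalemate.

stalemate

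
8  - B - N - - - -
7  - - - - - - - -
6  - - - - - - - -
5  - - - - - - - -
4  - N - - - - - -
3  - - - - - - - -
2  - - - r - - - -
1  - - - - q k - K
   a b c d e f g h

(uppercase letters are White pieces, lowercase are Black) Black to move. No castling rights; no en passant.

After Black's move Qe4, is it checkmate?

yes

After Qe4: white king on h1; in check: yes, from the black queen on e4.
King squares — g1: attacked by Kf1; g2: attacked by Kf1; h2: attacked by Rd2.
White has no legal moves → checkmate.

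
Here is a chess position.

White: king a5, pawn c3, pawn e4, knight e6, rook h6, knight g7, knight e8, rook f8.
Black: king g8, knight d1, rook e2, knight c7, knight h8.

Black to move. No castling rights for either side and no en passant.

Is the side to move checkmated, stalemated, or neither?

Black to move; black king on g8.
In check: yes, from the white rook on f8.
King squares — f7: attacked by Rf8; g7: attacked by Ne6; h7: attacked by Rh6; f8: attacked by Ne6; h8: own knight.
Legal moves for Black: none.
In check with no legal moves → checkmate.

checkmate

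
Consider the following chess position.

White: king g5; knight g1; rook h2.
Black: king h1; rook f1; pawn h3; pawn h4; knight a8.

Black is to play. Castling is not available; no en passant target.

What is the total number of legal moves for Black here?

Black to move; king on h1.
In check: yes, from the white rook on h2.
Legal moves: Kxh2, Kxg1.
Count: 2.

2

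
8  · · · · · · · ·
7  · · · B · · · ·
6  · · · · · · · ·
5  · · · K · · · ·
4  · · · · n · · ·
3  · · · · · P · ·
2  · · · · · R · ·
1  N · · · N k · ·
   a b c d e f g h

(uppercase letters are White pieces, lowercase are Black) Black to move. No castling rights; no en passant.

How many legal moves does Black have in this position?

Black to move; king on f1.
In check: yes, from the white rook on f2.
Legal moves: Kxf2, Kg1, Kxe1, Nxf2.
Count: 4.

4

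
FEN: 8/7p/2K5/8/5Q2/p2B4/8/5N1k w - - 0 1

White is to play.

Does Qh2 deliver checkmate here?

yes

After Qh2: black king on h1; in check: yes, from the white queen on h2.
King squares — g1: attacked by Qh2; g2: attacked by Qh2; h2: attacked by Nf1.
Black has no legal moves → checkmate.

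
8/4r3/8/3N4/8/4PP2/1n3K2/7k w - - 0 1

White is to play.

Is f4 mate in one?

After f4: black king on h1; in check: no.
Black is not in check, so this cannot be checkmate.

no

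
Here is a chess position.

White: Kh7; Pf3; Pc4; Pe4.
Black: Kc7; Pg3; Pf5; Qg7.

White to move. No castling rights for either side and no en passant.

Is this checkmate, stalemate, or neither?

neither

White to move; white king on h7.
In check: yes, from the black queen on g7.
King squares — g6: attacked by Qg7; h6: attacked by Qg7; g7: available; g8: attacked by Qg7; h8: attacked by Qg7.
Legal moves for White: Kxg7.
White is in check but has 1 legal move → neither.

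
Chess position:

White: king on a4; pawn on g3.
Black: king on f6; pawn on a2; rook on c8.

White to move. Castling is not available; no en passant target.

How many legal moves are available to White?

6

White to move; king on a4.
In check: no.
Legal moves: Kb5, Ka5, Kb4, Kb3, Ka3, g4.
Count: 6.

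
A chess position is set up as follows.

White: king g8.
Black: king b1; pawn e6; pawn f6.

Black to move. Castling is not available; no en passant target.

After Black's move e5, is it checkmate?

After e5: white king on g8; in check: no.
White is not in check, so this cannot be checkmate.

no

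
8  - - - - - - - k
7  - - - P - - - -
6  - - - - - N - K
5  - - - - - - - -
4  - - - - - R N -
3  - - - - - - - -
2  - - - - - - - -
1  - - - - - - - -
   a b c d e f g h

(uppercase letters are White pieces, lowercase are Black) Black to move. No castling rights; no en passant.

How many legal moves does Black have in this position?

Black to move; king on h8.
In check: no.
Legal moves: none.
Count: 0.

0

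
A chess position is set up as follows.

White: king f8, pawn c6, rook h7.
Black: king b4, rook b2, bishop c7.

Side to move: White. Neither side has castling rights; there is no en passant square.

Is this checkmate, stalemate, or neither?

neither

White to move; white king on f8.
In check: no.
Legal moves for White: Kg8, Ke8, Kg7, Kf7, Ke7, Rh8, Rg7, Rf7, Re7, Rd7, Rxc7, Rh6, Rh5, Rh4+, Rh3, Rh2, Rh1.
White has 17 legal moves and is not in check → neither.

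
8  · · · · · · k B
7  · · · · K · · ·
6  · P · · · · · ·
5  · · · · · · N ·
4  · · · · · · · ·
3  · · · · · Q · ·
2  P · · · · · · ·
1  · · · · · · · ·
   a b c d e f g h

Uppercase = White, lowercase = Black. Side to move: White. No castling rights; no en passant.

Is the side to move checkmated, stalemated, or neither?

White to move; white king on e7.
In check: no.
Legal moves for White include: Bg7, Bf6, Be5, Bd4, Bc3, Bb2, Ba1, Ke8, Kd8, Kd7, Kf6, Ke6, Kd6, Nh7, Nf7, Ne6, Ne4, Nh3, ... (list truncated; more exist).
White has legal moves and is not in check → neither.

neither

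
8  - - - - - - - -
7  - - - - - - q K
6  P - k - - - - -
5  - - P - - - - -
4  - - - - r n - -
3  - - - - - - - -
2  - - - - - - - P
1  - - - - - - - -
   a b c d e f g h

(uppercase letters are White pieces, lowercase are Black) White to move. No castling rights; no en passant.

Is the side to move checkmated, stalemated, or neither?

neither

White to move; white king on h7.
In check: yes, from the black queen on g7.
King squares — g6: attacked by Nf4; h6: attacked by Qg7; g7: available; g8: attacked by Qg7; h8: attacked by Qg7.
Legal moves for White: Kxg7.
White is in check but has 1 legal move → neither.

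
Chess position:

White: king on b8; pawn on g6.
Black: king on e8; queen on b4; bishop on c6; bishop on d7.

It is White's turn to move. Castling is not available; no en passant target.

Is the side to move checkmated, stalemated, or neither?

neither

White to move; white king on b8.
In check: yes, from the black queen on b4.
Legal moves for White: Kc7, Ka7.
White is in check but has 2 legal moves → neither.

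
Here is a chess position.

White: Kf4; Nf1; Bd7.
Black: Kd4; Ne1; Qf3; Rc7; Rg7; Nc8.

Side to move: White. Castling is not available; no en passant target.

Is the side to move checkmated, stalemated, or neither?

White to move; white king on f4.
In check: yes, from the black queen on f3.
King squares — e3: attacked by Qf3; f3: attacked by Ne1; g3: attacked by Qf3; e4: attacked by Qf3; g4: attacked by Qf3; e5: attacked by Kd4; f5: attacked by Qf3; g5: attacked by Rg7.
Legal moves for White: none.
In check with no legal moves → checkmate.

checkmate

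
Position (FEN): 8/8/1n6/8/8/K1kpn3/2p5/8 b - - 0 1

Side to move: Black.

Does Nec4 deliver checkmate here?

no

After Nec4: white king on a3; in check: yes, from the black knight on c4.
White has 1 legal reply: Ka2.
In check but a legal move exists → not checkmate.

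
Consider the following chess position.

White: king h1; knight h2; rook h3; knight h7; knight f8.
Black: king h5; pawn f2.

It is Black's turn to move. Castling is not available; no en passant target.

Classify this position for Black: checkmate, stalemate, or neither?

Black to move; black king on h5.
In check: yes, from the white rook on h3.
King squares — g4: attacked by Nh2; h4: attacked by Rh3; g5: attacked by Nh7; g6: attacked by Nf8; h6: attacked by Rh3.
Legal moves for Black: none.
In check with no legal moves → checkmate.

checkmate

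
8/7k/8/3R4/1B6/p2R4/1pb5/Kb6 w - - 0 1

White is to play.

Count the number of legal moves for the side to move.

0

White to move; king on a1.
In check: yes, from the black pawn on b2.
Legal moves: none.
Count: 0.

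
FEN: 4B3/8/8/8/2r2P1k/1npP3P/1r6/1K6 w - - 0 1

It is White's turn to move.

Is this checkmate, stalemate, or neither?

checkmate

White to move; white king on b1.
In check: yes, from the black rook on b2.
King squares — a1: attacked by Nb3; c1: attacked by Nb3; a2: attacked by Rb2; b2: attacked by Pc3; c2: attacked by Rb2.
Legal moves for White: none.
In check with no legal moves → checkmate.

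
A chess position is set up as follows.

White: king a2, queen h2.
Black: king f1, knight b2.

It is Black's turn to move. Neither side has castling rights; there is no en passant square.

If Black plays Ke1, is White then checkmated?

After Ke1: white king on a2; in check: no.
White is not in check, so this cannot be checkmate.

no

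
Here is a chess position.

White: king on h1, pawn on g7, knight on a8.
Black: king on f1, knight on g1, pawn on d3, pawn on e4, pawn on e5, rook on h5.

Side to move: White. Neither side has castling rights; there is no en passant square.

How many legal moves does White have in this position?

0

White to move; king on h1.
In check: yes, from the black rook on h5.
Legal moves: none.
Count: 0.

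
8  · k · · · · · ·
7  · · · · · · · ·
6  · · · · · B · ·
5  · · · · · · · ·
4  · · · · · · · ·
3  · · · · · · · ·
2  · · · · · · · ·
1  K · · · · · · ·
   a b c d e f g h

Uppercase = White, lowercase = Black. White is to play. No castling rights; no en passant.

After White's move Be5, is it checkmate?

no

After Be5: black king on b8; in check: yes, from the white bishop on e5.
Black has 4 legal replies: Kc8, Ka8, Kb7, Ka7.
In check but a legal move exists → not checkmate.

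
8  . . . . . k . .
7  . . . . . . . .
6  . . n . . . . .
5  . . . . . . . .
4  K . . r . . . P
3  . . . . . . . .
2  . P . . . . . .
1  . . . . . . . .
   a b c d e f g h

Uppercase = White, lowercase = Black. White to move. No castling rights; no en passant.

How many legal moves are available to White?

4

White to move; king on a4.
In check: yes, from the black rook on d4.
Legal moves: Kb5, Kb3, Ka3, b4.
Count: 4.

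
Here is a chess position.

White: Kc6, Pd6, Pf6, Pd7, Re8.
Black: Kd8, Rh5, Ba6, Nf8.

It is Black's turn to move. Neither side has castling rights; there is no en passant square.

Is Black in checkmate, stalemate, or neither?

Black to move; black king on d8.
In check: yes, from the white rook on e8.
King squares — c7: attacked by Kc6; d7: attacked by Kc6; e7: attacked by Pd6; c8: attacked by Pd7; e8: attacked by Pd7.
Legal moves for Black: none.
In check with no legal moves → checkmate.

checkmate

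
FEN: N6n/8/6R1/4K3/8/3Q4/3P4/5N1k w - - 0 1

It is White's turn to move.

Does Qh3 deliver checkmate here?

After Qh3: black king on h1; in check: yes, from the white queen on h3.
King squares — g1: attacked by Rg6; g2: attacked by Qh3; h2: attacked by Nf1.
Black has no legal moves → checkmate.

yes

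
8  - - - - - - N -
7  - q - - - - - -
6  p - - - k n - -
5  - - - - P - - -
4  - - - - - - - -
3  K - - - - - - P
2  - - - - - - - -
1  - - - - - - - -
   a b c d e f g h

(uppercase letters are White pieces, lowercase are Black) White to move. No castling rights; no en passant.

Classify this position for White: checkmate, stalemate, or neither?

White to move; white king on a3.
In check: no.
Legal moves for White: Ne7, Nh6, Nxf6, Ka4, Ka2, exf6, h4.
White has 7 legal moves and is not in check → neither.

neither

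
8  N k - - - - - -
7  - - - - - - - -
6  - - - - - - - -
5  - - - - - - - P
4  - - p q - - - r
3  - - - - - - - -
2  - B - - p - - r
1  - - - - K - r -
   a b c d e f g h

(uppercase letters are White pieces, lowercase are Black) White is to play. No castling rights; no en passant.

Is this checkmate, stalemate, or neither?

White to move; white king on e1.
In check: yes, from the black rook on g1.
King squares — d1: attacked by Rg1; f1: attacked by Rg1; d2: attacked by Qd4; e2: attacked by Rh2; f2: attacked by Rh2.
Legal moves for White: none.
In check with no legal moves → checkmate.

checkmate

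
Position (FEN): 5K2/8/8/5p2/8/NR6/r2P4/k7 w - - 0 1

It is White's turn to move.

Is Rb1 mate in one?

yes

After Rb1: black king on a1; in check: yes, from the white rook on b1.
King squares — b1: attacked by Na3; a2: own rook; b2: attacked by Rb1.
Black has no legal moves → checkmate.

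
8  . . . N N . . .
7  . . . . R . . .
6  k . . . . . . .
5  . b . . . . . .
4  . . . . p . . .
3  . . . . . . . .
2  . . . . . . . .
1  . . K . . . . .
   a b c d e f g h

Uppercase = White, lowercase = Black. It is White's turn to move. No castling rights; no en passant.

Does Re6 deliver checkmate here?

After Re6: black king on a6; in check: yes, from the white rook on e6.
Black has 3 legal replies: Ka7, Ka5, Bc6.
In check but a legal move exists → not checkmate.

no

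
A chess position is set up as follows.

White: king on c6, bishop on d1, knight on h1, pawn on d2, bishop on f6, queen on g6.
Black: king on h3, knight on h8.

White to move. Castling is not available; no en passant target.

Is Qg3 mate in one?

After Qg3: black king on h3; in check: yes, from the white queen on g3.
King squares — g2: attacked by Qg3; h2: attacked by Qg3; g3: attacked by Nh1; g4: attacked by Bd1; h4: attacked by Qg3.
Black has no legal moves → checkmate.

yes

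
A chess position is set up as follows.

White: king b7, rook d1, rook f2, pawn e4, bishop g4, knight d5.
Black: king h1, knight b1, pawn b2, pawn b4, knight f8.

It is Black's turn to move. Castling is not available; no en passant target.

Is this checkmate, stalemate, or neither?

Black to move; black king on h1.
In check: yes, from the white rook on d1.
King squares — g1: attacked by Rd1; g2: attacked by Rf2; h2: attacked by Rf2.
Legal moves for Black: none.
In check with no legal moves → checkmate.

checkmate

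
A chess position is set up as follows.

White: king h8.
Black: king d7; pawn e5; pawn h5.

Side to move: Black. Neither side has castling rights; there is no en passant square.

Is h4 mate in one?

After h4: white king on h8; in check: no.
White is not in check, so this cannot be checkmate.

no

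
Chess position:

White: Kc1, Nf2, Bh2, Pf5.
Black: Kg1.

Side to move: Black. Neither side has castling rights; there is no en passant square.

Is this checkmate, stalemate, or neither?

Black to move; black king on g1.
In check: yes, from the white bishop on h2.
King squares — f1: available; h1: attacked by Nf2; f2: available; g2: available; h2: available.
Legal moves for Black: Kxh2, Kg2, Kxf2, Kf1.
Black is in check but has 4 legal moves → neither.

neither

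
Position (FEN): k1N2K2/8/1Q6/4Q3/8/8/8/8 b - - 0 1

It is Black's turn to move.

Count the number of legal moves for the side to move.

Black to move; king on a8.
In check: no.
Legal moves: none.
Count: 0.

0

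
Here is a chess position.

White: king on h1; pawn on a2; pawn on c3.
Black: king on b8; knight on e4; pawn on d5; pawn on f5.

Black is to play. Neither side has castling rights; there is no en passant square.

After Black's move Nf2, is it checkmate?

After Nf2: white king on h1; in check: yes, from the black knight on f2.
White has 3 legal replies: Kh2, Kg2, Kg1.
In check but a legal move exists → not checkmate.

no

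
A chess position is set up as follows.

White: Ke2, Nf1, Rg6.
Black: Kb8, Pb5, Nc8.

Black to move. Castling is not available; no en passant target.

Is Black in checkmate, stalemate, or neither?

neither

Black to move; black king on b8.
In check: no.
Legal moves for Black: Ne7, Na7, Nd6, Nb6, Ka8, Kc7, Kb7, Ka7, b4.
Black has 9 legal moves and is not in check → neither.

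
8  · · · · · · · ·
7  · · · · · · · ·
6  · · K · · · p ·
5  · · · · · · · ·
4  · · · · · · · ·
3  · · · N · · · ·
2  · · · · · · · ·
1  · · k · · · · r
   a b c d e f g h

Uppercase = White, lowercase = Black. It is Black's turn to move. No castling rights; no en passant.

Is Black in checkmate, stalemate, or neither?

neither

Black to move; black king on c1.
In check: yes, from the white knight on d3.
Legal moves for Black: Kd2, Kc2, Kd1, Kb1.
Black is in check but has 4 legal moves → neither.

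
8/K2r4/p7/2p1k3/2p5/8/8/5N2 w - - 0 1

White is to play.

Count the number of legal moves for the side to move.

White to move; king on a7.
In check: yes, from the black rook on d7.
Legal moves: Kb8, Ka8, Kb6, Kxa6.
Count: 4.

4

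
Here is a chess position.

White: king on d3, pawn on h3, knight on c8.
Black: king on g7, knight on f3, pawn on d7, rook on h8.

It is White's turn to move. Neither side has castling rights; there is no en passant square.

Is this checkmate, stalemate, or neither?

White to move; white king on d3.
In check: no.
Legal moves for White: Ne7, Na7, Nd6, Nb6, Ke4, Kc4, Ke3, Kc3, Ke2, Kc2, h4.
White has 11 legal moves and is not in check → neither.

neither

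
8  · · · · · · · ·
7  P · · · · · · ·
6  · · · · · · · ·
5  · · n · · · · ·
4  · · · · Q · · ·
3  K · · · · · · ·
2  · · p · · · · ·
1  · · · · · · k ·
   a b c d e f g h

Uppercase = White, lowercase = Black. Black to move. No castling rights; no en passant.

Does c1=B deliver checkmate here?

After c1=B: white king on a3; in check: yes, from the black bishop on c1.
White has 2 legal replies: Kb4, Ka2.
In check but a legal move exists → not checkmate.

no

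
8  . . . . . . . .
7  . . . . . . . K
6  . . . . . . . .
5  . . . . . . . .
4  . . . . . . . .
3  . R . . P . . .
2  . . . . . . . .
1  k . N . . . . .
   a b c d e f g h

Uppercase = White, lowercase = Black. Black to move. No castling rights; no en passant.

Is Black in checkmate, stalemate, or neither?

Black to move; black king on a1.
In check: no.
King squares — b1: attacked by Rb3; a2: attacked by Nc1; b2: attacked by Rb3.
Legal moves for Black: none.
Not in check and no legal moves → stalemate.

stalemate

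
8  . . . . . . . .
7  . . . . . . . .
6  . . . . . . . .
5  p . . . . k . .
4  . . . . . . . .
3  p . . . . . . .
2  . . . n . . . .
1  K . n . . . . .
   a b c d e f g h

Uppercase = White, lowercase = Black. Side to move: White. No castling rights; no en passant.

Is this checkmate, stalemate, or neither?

White to move; white king on a1.
In check: no.
King squares — b1: attacked by Nd2; a2: attacked by Nc1; b2: attacked by Pa3.
Legal moves for White: none.
Not in check and no legal moves → stalemate.

stalemate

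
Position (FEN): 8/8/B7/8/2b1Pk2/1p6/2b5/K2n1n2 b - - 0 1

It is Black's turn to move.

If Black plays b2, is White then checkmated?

yes

After b2: white king on a1; in check: yes, from the black pawn on b2.
King squares — b1: attacked by Bc2; a2: attacked by Bc4; b2: attacked by Nd1.
White has no legal moves → checkmate.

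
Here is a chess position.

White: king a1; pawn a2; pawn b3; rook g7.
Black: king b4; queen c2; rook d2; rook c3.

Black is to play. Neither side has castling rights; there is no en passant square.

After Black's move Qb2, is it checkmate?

After Qb2: white king on a1; in check: yes, from the black queen on b2.
King squares — b1: attacked by Qb2; a2: own pawn; b2: attacked by Rd2.
White has no legal moves → checkmate.

yes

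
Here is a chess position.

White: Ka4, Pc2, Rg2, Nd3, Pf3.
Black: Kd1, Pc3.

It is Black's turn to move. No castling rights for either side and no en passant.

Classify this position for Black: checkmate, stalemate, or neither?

Black to move; black king on d1.
In check: no.
King squares — c1: attacked by Nd3; e1: attacked by Nd3; c2: attacked by Rg2; d2: attacked by Rg2; e2: attacked by Rg2.
Legal moves for Black: none.
Not in check and no legal moves → stalemate.

stalemate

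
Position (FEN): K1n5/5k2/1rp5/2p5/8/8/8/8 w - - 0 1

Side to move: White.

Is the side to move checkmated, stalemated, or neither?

stalemate

White to move; white king on a8.
In check: no.
King squares — a7: attacked by Nc8; b7: attacked by Rb6; b8: attacked by Rb6.
Legal moves for White: none.
Not in check and no legal moves → stalemate.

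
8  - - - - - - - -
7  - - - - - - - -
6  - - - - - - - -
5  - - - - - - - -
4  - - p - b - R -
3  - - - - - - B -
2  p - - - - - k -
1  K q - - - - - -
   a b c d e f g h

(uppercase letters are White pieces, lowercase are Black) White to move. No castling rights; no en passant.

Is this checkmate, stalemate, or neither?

White to move; white king on a1.
In check: yes, from the black queen on b1.
King squares — b1: attacked by Pa2; a2: attacked by Qb1; b2: attacked by Qb1.
Legal moves for White: none.
In check with no legal moves → checkmate.

checkmate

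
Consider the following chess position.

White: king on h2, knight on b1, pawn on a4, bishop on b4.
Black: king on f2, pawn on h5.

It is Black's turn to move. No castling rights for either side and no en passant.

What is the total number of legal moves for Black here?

5

Black to move; king on f2.
In check: no.
Legal moves: Kf3, Ke3, Ke2, Kf1, h4.
Count: 5.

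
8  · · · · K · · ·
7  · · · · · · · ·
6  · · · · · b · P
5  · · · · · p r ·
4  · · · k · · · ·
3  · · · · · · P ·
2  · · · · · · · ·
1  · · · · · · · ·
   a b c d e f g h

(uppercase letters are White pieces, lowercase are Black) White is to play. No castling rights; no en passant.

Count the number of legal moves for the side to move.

5

White to move; king on e8.
In check: no.
Legal moves: Kf8, Kf7, Kd7, h7, g4.
Count: 5.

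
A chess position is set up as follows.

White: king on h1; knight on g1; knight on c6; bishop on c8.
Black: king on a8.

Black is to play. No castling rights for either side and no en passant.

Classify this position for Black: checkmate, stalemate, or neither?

stalemate

Black to move; black king on a8.
In check: no.
King squares — a7: attacked by Nc6; b7: attacked by Bc8; b8: attacked by Nc6.
Legal moves for Black: none.
Not in check and no legal moves → stalemate.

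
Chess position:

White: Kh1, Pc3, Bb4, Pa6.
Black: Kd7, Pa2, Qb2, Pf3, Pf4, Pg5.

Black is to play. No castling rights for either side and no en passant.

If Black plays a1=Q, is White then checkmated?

yes

After a1=Q: white king on h1; in check: yes, from the black queen on a1.
King squares — g1: attacked by Qa1; g2: attacked by Qb2; h2: attacked by Qb2.
White has no legal moves → checkmate.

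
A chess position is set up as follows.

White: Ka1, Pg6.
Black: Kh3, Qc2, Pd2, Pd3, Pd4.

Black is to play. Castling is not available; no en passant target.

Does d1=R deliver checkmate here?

After d1=R: white king on a1; in check: yes, from the black rook on d1.
King squares — b1: attacked by Rd1; a2: attacked by Qc2; b2: attacked by Qc2.
White has no legal moves → checkmate.

yes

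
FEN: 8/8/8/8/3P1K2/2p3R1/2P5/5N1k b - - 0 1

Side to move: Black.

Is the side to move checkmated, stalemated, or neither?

Black to move; black king on h1.
In check: no.
King squares — g1: attacked by Rg3; g2: attacked by Rg3; h2: attacked by Nf1.
Legal moves for Black: none.
Not in check and no legal moves → stalemate.

stalemate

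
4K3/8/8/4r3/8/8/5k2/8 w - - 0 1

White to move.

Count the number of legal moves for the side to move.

White to move; king on e8.
In check: yes, from the black rook on e5.
Legal moves: Kf8, Kd8, Kf7, Kd7.
Count: 4.

4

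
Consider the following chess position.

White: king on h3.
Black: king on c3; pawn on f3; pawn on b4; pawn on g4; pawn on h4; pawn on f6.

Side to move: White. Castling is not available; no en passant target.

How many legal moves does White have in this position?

3

White to move; king on h3.
In check: yes, from the black pawn on g4.
Legal moves: Kxh4, Kxg4, Kh2.
Count: 3.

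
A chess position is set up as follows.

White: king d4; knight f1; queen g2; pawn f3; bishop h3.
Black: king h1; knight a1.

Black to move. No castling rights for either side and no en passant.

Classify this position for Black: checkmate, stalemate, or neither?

checkmate

Black to move; black king on h1.
In check: yes, from the white queen on g2.
King squares — g1: attacked by Qg2; g2: attacked by Bh3; h2: attacked by Nf1.
Legal moves for Black: none.
In check with no legal moves → checkmate.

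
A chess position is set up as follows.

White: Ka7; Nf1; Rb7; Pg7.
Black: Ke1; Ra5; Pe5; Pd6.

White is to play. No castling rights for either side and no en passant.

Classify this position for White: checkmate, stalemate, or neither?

White to move; white king on a7.
In check: yes, from the black rook on a5.
Legal moves for White: Kb8, Kb6.
White is in check but has 2 legal moves → neither.

neither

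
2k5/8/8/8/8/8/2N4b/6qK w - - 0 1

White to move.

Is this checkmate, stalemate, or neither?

checkmate

White to move; white king on h1.
In check: yes, from the black queen on g1.
King squares — g1: attacked by Bh2; g2: attacked by Qg1; h2: attacked by Qg1.
Legal moves for White: none.
In check with no legal moves → checkmate.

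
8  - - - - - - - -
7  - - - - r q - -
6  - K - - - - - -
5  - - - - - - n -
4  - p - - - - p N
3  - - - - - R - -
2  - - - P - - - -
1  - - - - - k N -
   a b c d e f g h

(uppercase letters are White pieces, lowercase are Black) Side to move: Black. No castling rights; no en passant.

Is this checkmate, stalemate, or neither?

neither

Black to move; black king on f1.
In check: yes, from the white rook on f3.
Legal moves for Black: Kxg1, Ke1, Qxf3, Nxf3, gxf3.
Black is in check but has 5 legal moves → neither.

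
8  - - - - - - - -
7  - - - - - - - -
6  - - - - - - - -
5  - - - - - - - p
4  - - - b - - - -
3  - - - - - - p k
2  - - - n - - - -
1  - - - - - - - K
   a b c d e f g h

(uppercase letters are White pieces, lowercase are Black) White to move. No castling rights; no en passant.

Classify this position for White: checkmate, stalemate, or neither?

White to move; white king on h1.
In check: no.
King squares — g1: attacked by Bd4; g2: attacked by Kh3; h2: attacked by Pg3.
Legal moves for White: none.
Not in check and no legal moves → stalemate.

stalemate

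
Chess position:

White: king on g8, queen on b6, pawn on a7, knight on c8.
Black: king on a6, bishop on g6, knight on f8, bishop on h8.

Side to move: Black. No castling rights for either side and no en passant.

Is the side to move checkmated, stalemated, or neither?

checkmate

Black to move; black king on a6.
In check: yes, from the white queen on b6.
King squares — a5: attacked by Qb6; b5: attacked by Qb6; b6: attacked by Nc8; a7: attacked by Qb6; b7: attacked by Qb6.
Legal moves for Black: none.
In check with no legal moves → checkmate.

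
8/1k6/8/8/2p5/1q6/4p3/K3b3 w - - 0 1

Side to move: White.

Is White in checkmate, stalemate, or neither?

White to move; white king on a1.
In check: no.
King squares — b1: attacked by Qb3; a2: attacked by Qb3; b2: attacked by Qb3.
Legal moves for White: none.
Not in check and no legal moves → stalemate.

stalemate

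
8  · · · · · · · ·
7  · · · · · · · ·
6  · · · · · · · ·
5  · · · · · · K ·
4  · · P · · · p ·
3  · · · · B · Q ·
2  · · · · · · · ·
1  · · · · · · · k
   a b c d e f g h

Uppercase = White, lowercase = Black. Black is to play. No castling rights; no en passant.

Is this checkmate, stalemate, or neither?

stalemate

Black to move; black king on h1.
In check: no.
King squares — g1: attacked by Be3; g2: attacked by Qg3; h2: attacked by Qg3.
Legal moves for Black: none.
Not in check and no legal moves → stalemate.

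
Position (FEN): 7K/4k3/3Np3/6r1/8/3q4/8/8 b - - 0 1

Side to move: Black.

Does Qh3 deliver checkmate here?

After Qh3: white king on h8; in check: yes, from the black queen on h3.
King squares — g7: attacked by Rg5; h7: attacked by Qh3; g8: attacked by Rg5.
White has no legal moves → checkmate.

yes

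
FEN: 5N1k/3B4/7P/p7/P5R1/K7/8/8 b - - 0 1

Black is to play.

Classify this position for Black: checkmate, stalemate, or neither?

Black to move; black king on h8.
In check: no.
King squares — g7: attacked by Rg4; h7: attacked by Nf8; g8: attacked by Rg4.
Legal moves for Black: none.
Not in check and no legal moves → stalemate.

stalemate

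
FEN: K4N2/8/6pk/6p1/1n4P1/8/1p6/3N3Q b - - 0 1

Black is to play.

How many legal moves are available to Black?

Black to move; king on h6.
In check: yes, from the white queen on h1.
Legal moves: Kg7.
Count: 1.

1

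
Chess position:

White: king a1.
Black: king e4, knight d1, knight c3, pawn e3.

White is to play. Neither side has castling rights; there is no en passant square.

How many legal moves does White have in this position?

0

White to move; king on a1.
In check: no.
Legal moves: none.
Count: 0.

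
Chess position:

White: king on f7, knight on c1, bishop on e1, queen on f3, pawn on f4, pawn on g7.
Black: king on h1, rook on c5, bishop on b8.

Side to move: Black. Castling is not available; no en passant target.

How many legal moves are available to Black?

2

Black to move; king on h1.
In check: yes, from the white queen on f3.
Legal moves: Kh2, Kg1.
Count: 2.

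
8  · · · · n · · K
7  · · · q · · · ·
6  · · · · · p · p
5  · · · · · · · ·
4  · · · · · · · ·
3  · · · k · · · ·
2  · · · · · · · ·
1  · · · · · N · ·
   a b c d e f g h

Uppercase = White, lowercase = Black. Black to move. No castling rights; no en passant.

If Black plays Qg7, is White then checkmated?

After Qg7: white king on h8; in check: yes, from the black queen on g7.
King squares — g7: attacked by Ne8; h7: attacked by Qg7; g8: attacked by Qg7.
White has no legal moves → checkmate.

yes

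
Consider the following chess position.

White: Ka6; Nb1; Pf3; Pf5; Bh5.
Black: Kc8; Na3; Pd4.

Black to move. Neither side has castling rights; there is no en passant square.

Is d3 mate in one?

After d3: white king on a6; in check: no.
White is not in check, so this cannot be checkmate.

no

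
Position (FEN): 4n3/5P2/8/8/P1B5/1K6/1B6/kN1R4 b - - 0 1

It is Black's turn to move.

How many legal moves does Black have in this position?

Black to move; king on a1.
In check: yes, from the white bishop on b2.
Legal moves: none.
Count: 0.

0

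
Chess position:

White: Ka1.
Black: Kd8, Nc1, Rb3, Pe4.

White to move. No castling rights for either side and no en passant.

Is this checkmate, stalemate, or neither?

stalemate

White to move; white king on a1.
In check: no.
King squares — b1: attacked by Rb3; a2: attacked by Nc1; b2: attacked by Rb3.
Legal moves for White: none.
Not in check and no legal moves → stalemate.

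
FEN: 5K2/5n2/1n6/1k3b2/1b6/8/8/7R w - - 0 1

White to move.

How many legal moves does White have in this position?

4

White to move; king on f8.
In check: yes, from the black bishop on b4.
Legal moves: Kg8, Ke8, Kg7, Kxf7.
Count: 4.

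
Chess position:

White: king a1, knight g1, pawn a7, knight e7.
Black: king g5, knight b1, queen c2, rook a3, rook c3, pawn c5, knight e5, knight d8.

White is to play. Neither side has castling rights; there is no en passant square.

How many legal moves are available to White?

White to move; king on a1.
In check: yes, from the black rook on a3.
Legal moves: none.
Count: 0.

0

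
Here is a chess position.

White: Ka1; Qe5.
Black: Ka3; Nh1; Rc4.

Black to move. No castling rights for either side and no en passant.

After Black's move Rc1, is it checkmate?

After Rc1: white king on a1; in check: yes, from the black rook on c1.
King squares — b1: attacked by Rc1; a2: attacked by Ka3; b2: attacked by Ka3.
White has no legal moves → checkmate.

yes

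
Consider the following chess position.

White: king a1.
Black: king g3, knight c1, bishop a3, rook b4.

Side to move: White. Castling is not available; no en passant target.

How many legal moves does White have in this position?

0

White to move; king on a1.
In check: no.
Legal moves: none.
Count: 0.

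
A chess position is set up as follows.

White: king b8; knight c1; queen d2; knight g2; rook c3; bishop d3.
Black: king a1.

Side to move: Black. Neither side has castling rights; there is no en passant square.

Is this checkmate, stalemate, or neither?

Black to move; black king on a1.
In check: no.
King squares — b1: attacked by Bd3; a2: attacked by Nc1; b2: attacked by Qd2.
Legal moves for Black: none.
Not in check and no legal moves → stalemate.

stalemate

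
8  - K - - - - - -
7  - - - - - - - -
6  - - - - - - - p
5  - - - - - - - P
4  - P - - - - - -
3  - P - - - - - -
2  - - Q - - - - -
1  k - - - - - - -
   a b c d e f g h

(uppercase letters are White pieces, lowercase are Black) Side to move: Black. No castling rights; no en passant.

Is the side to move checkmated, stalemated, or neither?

Black to move; black king on a1.
In check: no.
King squares — b1: attacked by Qc2; a2: attacked by Qc2; b2: attacked by Qc2.
Legal moves for Black: none.
Not in check and no legal moves → stalemate.

stalemate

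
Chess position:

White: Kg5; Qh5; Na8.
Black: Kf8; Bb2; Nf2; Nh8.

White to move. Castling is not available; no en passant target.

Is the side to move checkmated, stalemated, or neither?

White to move; white king on g5.
In check: no.
Legal moves for White include: Nc7, Nb6, Qxh8+, Qe8+, Qh7, Qf7+, Qh6+, Qg6, Qh4, Qg4, Qh3, Qf3+, Qh2, Qe2, Qh1, Qd1, Kh6, Kf5, ... (list truncated; more exist).
White has legal moves and is not in check → neither.

neither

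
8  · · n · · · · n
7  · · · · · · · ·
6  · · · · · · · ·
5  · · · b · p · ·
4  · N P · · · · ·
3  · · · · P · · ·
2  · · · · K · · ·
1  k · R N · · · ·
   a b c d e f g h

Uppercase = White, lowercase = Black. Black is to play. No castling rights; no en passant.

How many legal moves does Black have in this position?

0

Black to move; king on a1.
In check: yes, from the white rook on c1.
Legal moves: none.
Count: 0.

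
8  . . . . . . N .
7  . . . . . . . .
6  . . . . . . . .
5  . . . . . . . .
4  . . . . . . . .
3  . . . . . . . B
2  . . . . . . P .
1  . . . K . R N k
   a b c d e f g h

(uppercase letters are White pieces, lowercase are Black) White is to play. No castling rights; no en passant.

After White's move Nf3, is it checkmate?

After Nf3: black king on h1; in check: yes, from the white rook on f1.
King squares — g1: attacked by Rf1; g2: attacked by Bh3; h2: attacked by Nf3.
Black has no legal moves → checkmate.

yes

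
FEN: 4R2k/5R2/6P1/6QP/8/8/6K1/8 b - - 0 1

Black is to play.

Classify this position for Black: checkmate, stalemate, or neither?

Black to move; black king on h8.
In check: yes, from the white rook on e8.
King squares — g7: attacked by Rf7; h7: attacked by Pg6; g8: attacked by Re8.
Legal moves for Black: none.
In check with no legal moves → checkmate.

checkmate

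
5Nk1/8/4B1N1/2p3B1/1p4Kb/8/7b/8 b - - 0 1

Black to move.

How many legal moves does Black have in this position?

Black to move; king on g8.
In check: yes, from the white bishop on e6.
Legal moves: Kg7.
Count: 1.

1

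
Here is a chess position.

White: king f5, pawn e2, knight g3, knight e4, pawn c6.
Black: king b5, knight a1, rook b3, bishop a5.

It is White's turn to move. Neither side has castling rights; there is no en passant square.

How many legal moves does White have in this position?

White to move; king on f5.
In check: no.
Legal moves: Kg6, Kf6, Ke6, Kg5, Ke5, Kg4, Kf4, Nf6, Nd6+, Ng5, Nc5, Nc3+, Nf2, Nd2, Nh5, Nh1, Nf1, c7, e3.
Count: 19.

19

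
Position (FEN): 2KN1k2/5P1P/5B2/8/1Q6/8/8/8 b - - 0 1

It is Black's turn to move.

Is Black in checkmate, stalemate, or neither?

checkmate

Black to move; black king on f8.
In check: yes, from the white queen on b4.
King squares — e7: attacked by Qb4; f7: attacked by Nd8; g7: attacked by Bf6; e8: attacked by Pf7; g8: attacked by Pf7.
Legal moves for Black: none.
In check with no legal moves → checkmate.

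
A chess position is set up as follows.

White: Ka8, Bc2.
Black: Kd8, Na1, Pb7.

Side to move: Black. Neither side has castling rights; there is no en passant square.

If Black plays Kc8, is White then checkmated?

After Kc8: white king on a8; in check: no.
White is not in check, so this cannot be checkmate.

no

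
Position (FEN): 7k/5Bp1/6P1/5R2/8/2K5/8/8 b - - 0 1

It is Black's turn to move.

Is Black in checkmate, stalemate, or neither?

stalemate

Black to move; black king on h8.
In check: no.
King squares — g7: own pawn; h7: attacked by Pg6; g8: attacked by Bf7.
Legal moves for Black: none.
Not in check and no legal moves → stalemate.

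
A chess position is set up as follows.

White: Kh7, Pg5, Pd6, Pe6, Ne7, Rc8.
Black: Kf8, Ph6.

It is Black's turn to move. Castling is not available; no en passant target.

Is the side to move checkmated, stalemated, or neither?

Black to move; black king on f8.
In check: yes, from the white rook on c8.
King squares — e7: attacked by Pd6; f7: attacked by Pe6; g7: attacked by Kh7; e8: attacked by Rc8; g8: attacked by Ne7.
Legal moves for Black: none.
In check with no legal moves → checkmate.

checkmate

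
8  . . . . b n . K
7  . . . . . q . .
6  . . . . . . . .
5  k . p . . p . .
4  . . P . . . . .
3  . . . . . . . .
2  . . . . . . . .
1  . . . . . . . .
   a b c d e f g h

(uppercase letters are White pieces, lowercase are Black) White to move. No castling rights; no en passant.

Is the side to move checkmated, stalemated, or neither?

White to move; white king on h8.
In check: no.
King squares — g7: attacked by Qf7; h7: attacked by Qf7; g8: attacked by Qf7.
Legal moves for White: none.
Not in check and no legal moves → stalemate.

stalemate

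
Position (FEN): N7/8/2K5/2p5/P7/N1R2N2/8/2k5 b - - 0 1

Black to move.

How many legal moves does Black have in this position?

Black to move; king on c1.
In check: yes, from the white rook on c3.
Legal moves: Kb2, Kd1.
Count: 2.

2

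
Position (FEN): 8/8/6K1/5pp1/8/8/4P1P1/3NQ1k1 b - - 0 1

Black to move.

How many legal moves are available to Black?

Black to move; king on g1.
In check: yes, from the white queen on e1.
Legal moves: Kh2, Kxg2.
Count: 2.

2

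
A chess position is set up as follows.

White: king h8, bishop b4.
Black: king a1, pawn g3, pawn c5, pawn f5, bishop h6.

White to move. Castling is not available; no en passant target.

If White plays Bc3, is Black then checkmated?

After Bc3: black king on a1; in check: yes, from the white bishop on c3.
Black has 2 legal replies: Ka2, Kb1.
In check but a legal move exists → not checkmate.

no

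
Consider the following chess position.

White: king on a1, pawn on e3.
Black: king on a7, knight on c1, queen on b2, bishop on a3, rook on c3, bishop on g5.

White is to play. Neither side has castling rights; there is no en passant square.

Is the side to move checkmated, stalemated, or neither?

checkmate

White to move; white king on a1.
In check: yes, from the black queen on b2.
King squares — b1: attacked by Qb2; a2: attacked by Nc1; b2: attacked by Ba3.
Legal moves for White: none.
In check with no legal moves → checkmate.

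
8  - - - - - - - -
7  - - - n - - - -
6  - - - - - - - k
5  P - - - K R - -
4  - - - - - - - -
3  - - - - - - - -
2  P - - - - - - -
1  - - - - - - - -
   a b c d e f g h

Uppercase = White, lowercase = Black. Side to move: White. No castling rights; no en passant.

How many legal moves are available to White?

6

White to move; king on e5.
In check: yes, from the black knight on d7.
Legal moves: Ke6, Kd6, Kd5, Kf4, Ke4, Kd4.
Count: 6.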